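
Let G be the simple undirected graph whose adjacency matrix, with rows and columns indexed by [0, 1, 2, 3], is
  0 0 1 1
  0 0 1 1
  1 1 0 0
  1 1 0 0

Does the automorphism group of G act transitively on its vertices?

G is 2-regular and bipartite on 2^2 = 4 vertices with girth 4; it is the hypercube graph Q_2. The symmetry group of the 2-cube is the hyperoctahedral group B_2 = Z_2 ≀ S_2, of order 2^2·2! = 8. Under this action every vertex can be carried to every other, so G is vertex-transitive.

Yes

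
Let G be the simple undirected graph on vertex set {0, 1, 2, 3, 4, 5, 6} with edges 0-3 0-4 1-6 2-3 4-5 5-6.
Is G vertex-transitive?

Automorphisms preserve degree, but G has vertices of degree 1 and vertices of degree 2; no automorphism maps one to the other, so G is not vertex-transitive.

No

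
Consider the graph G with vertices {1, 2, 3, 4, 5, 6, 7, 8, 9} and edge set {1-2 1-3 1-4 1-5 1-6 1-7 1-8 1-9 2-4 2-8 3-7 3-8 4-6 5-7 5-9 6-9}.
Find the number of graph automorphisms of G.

Vertex 1 is the unique vertex of degree 8; the remaining 8 vertices each have degree 3 and induce a cycle, so G is the wheel on 9 vertices with hub 1. Every automorphism fixes the hub and acts on the rim 8-cycle, so Aut(G) ≅ Aut(C_8) = D_8 of order 16.

16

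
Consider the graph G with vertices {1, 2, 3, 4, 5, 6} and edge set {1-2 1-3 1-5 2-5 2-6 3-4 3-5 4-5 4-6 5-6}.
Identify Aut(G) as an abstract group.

Vertex 5 is the unique vertex of degree 5; the remaining 5 vertices each have degree 3 and induce a cycle, so G is the wheel on 6 vertices with hub 5. Every automorphism fixes the hub and acts on the rim 5-cycle, so Aut(G) ≅ Aut(C_5) = D_5 of order 10.

D_5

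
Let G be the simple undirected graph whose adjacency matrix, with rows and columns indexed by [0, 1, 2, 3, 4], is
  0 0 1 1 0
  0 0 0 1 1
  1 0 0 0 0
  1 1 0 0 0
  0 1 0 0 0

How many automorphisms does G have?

The degree sequence is [2, 2, 1, 2, 1]; the two degree-1 vertices 2 and 4 are the ends of a path, so G = P_5. A path has exactly one nontrivial symmetry — reversal — giving Aut(G) of order 2.

2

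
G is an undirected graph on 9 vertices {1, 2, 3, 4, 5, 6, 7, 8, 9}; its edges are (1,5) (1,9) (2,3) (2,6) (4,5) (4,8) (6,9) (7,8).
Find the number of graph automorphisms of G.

2

The degree sequence is [2, 2, 1, 2, 2, 2, 1, 2, 2]; the two degree-1 vertices 3 and 7 are the ends of a path, so G = P_9. A path has exactly one nontrivial symmetry — reversal — giving Aut(G) of order 2.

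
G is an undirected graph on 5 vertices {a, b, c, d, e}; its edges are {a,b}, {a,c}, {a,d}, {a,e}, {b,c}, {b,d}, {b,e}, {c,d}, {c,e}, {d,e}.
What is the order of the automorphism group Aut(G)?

Every vertex has degree 4, so G is the complete graph K_5. Every bijection on the vertex set is an automorphism of K_5; hence Aut(K_5) ≅ S_5, order 120.

120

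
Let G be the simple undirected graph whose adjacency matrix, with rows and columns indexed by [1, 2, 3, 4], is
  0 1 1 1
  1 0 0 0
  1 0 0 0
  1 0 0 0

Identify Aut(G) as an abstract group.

Vertex 1 has degree 3 and every other vertex has degree 1, so G is the star K_{1,3} with centre 1. Any automorphism fixes the centre and permutes the 3 leaves freely, so Aut(G) ≅ S_3 of order 3! = 6.

S_3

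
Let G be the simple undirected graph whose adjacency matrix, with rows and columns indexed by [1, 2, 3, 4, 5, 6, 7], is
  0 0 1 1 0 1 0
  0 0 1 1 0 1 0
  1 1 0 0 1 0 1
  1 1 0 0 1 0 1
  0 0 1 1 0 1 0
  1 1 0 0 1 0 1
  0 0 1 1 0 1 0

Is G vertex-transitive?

Automorphisms preserve degree, but G has vertices of degree 3 and vertices of degree 4; no automorphism maps one to the other, so G is not vertex-transitive.

No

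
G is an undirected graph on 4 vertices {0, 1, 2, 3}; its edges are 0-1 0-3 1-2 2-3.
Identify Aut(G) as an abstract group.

Z_2^2 ⋊ S_2

G is 2-regular and bipartite on 2^2 = 4 vertices with girth 4; it is the hypercube graph Q_2. The symmetry group of the 2-cube is the hyperoctahedral group B_2 = Z_2 ≀ S_2, of order 2^2·2! = 8.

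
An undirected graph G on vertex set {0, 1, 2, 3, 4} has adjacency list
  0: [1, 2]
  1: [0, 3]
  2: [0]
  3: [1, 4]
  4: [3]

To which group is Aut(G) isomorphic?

C_2

The degree sequence is [2, 2, 1, 2, 1]; the two degree-1 vertices 2 and 4 are the ends of a path, so G = P_5. The only nontrivial automorphism of a path is the end-to-end reflection, so Aut(G) ≅ Z_2.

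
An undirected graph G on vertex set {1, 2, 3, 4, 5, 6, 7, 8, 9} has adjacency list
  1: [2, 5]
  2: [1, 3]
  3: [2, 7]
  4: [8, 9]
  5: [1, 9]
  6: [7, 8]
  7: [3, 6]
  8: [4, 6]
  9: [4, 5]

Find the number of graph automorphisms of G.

Every vertex has degree 2 and the graph is connected, so G is the 9-cycle C_9. C_9 has 9 rotations and 9 reflections, so Aut(C_9) ≅ D_9 of order 18.

18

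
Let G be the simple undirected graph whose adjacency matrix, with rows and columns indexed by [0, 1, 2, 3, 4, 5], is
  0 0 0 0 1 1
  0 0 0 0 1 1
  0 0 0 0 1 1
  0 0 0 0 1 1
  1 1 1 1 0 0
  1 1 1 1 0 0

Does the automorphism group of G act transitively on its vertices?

Automorphisms preserve degree, but G has vertices of degree 2 and vertices of degree 4; no automorphism maps one to the other, so G is not vertex-transitive.

No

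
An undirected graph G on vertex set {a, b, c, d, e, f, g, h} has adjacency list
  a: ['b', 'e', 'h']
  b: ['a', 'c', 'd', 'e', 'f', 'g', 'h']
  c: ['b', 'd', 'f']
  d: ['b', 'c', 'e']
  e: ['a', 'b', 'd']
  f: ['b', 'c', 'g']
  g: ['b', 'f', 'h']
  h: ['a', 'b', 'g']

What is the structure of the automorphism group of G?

D_7

Vertex b is the unique vertex of degree 7; the remaining 7 vertices each have degree 3 and induce a cycle, so G is the wheel on 8 vertices with hub b. Every automorphism fixes the hub and acts on the rim 7-cycle, so Aut(G) ≅ Aut(C_7) = D_7 of order 14.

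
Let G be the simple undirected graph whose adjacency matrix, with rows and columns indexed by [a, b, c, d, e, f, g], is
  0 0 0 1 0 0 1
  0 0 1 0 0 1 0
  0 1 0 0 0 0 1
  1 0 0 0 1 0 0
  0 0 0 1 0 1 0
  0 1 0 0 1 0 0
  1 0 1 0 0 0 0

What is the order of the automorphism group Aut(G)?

Every vertex has degree 2 and the graph is connected, so G is the 7-cycle C_7. C_7 has 7 rotations and 7 reflections, so Aut(C_7) ≅ D_7 of order 14.

14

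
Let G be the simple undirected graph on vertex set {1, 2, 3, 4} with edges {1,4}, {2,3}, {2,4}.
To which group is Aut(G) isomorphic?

The degree sequence is [1, 2, 1, 2]; the two degree-1 vertices 1 and 3 are the ends of a path, so G = P_4. The only nontrivial automorphism of a path is the end-to-end reflection, so Aut(G) ≅ Z_2.

Z_2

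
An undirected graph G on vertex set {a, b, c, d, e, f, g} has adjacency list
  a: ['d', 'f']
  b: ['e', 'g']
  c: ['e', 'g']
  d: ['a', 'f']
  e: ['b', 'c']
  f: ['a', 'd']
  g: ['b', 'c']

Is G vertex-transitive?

No

G has two connected components, {b, c, e, g} and {a, d, f}; each is 2-regular, so G = C_4 ⊔ C_3. The orbit of a under Aut(G) is {a, d, f}, which does not contain b, so G is not vertex-transitive.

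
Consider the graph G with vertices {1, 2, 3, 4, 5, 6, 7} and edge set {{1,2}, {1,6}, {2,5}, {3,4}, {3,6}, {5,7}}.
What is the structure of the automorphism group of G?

The degree sequence is [2, 2, 2, 1, 2, 2, 1]; the two degree-1 vertices 4 and 7 are the ends of a path, so G = P_7. A path has exactly one nontrivial symmetry — reversal — giving Aut(G) of order 2.

Z_2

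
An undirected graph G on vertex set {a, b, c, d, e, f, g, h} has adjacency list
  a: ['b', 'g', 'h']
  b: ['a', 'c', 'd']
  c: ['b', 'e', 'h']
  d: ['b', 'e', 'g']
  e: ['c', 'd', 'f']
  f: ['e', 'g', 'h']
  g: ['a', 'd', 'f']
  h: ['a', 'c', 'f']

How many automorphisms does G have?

48

G is 3-regular and bipartite on 2^3 = 8 vertices with girth 4; it is the hypercube graph Q_3. Aut(Q_3) consists of the signed permutations of the 3 coordinate axes: 3! permutations times 2^3 sign flips, so |Aut| = 2^3·3! = 48.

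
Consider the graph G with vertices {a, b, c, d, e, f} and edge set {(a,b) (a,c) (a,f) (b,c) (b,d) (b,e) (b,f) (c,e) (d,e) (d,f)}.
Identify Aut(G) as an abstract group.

the dihedral group of order 10

Vertex b is the unique vertex of degree 5; the remaining 5 vertices each have degree 3 and induce a cycle, so G is the wheel on 6 vertices with hub b. With the hub fixed, the remaining symmetry is that of the rim cycle C_5, giving the dihedral group D_5.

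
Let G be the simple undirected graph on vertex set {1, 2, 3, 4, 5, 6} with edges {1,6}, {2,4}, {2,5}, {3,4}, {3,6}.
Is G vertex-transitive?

No

Automorphisms preserve degree, but G has vertices of degree 1 and vertices of degree 2; no automorphism maps one to the other, so G is not vertex-transitive.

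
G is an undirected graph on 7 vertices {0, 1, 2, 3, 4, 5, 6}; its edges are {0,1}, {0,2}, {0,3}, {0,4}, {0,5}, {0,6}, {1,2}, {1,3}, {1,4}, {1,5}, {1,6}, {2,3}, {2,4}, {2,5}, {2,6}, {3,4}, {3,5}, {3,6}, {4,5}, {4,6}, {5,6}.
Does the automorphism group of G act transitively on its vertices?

Every vertex has degree 6, so G is the complete graph K_7. Every bijection on the vertex set is an automorphism of K_7; hence Aut(K_7) ≅ S_7, order 5040. Under this action every vertex can be carried to every other, so G is vertex-transitive.

Yes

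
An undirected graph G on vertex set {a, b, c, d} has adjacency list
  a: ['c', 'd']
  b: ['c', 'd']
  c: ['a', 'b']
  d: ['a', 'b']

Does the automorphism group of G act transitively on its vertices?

Every vertex has degree 2 and the graph is connected, so G is the 4-cycle C_4. The automorphisms of the 4-cycle are exactly the symmetries of a regular 4-gon: the dihedral group D_4, |D_4| = 8. Under this action every vertex can be carried to every other, so G is vertex-transitive.

Yes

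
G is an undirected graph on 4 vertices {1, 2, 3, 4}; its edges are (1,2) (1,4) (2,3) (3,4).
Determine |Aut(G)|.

8

G is 2-regular and bipartite on 2^2 = 4 vertices with girth 4; it is the hypercube graph Q_2. Aut(Q_2) consists of the signed permutations of the 2 coordinate axes: 2! permutations times 2^2 sign flips, so |Aut| = 2^2·2! = 8.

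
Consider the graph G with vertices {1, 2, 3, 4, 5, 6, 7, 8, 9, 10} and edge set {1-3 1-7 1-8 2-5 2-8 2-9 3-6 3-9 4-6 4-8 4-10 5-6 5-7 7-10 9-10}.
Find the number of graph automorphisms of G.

G is 3-regular on 10 vertices with no triangles and no 4-cycles (girth 5): this is the Petersen graph. It is a classical fact that the Petersen graph has automorphism group S_5 (order 120), arising from its description as the Kneser graph K(5,2).

120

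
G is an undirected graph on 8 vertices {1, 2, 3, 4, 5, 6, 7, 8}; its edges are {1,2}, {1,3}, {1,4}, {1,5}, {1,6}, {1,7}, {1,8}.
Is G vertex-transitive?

Vertex 1 is the only vertex of degree 7, so every automorphism fixes it; G is not vertex-transitive.

No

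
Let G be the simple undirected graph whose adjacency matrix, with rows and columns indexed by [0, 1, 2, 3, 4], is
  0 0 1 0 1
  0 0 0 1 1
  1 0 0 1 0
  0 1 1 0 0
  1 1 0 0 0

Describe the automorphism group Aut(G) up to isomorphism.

Every vertex has degree 2 and the graph is connected, so G is the 5-cycle C_5. The automorphisms of the 5-cycle are exactly the symmetries of a regular 5-gon: the dihedral group D_5, |D_5| = 10.

the dihedral group of order 10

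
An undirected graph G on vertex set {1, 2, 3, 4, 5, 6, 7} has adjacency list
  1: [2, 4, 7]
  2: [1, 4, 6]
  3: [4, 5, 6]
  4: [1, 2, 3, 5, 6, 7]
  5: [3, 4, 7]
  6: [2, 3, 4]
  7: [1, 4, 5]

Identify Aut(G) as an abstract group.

Vertex 4 is the unique vertex of degree 6; the remaining 6 vertices each have degree 3 and induce a cycle, so G is the wheel on 7 vertices with hub 4. Every automorphism fixes the hub and acts on the rim 6-cycle, so Aut(G) ≅ Aut(C_6) = D_6 of order 12.

D_6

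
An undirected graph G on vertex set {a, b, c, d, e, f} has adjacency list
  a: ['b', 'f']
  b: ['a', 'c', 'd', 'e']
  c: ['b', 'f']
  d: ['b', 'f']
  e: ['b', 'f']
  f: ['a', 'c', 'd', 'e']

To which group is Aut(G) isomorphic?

S_4 × S_2

The vertices split by degree into {b, f} (degree 4) and {a, c, d, e} (degree 2); every edge runs between the two parts, so G is the complete bipartite graph K_{2,4}. Automorphisms preserve the bipartition setwise (since the parts differ in size) and act as S_4 × S_2 within it; |Aut| = 48.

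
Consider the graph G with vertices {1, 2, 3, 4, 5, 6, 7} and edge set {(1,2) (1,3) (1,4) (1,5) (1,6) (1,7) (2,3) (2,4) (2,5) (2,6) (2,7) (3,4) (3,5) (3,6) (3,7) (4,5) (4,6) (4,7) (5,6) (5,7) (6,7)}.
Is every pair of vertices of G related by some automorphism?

Every vertex has degree 6, so G is the complete graph K_7. Every bijection on the vertex set is an automorphism of K_7; hence Aut(K_7) ≅ S_7, order 5040. This group acts transitively on the 7 vertices.

Yes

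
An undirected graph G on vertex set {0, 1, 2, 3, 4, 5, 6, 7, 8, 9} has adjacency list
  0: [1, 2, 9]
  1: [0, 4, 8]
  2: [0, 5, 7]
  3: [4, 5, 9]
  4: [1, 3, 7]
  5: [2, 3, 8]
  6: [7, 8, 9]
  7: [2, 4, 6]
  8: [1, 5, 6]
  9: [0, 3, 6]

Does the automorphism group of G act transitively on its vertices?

Yes

G is 3-regular on 10 vertices with no triangles and no 4-cycles (girth 5): this is the Petersen graph. It is a classical fact that the Petersen graph has automorphism group S_5 (order 120), arising from its description as the Kneser graph K(5,2). Under this action every vertex can be carried to every other, so G is vertex-transitive.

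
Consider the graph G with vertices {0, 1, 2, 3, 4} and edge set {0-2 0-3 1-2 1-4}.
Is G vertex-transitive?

No

Automorphisms preserve degree, but G has vertices of degree 1 and vertices of degree 2; no automorphism maps one to the other, so G is not vertex-transitive.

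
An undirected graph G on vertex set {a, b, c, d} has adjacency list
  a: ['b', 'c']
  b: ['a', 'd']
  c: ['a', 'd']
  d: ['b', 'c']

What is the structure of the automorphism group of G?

G is 2-regular and bipartite on 2^2 = 4 vertices with girth 4; it is the hypercube graph Q_2. Aut(Q_2) consists of the signed permutations of the 2 coordinate axes: 2! permutations times 2^2 sign flips, so |Aut| = 2^2·2! = 8.

D_4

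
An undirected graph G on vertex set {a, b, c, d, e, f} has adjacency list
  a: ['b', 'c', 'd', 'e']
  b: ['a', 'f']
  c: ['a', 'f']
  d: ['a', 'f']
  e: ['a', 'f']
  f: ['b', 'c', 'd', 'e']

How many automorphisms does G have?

48

The vertices split by degree into {a, f} (degree 4) and {b, c, d, e} (degree 2); every edge runs between the two parts, so G is the complete bipartite graph K_{2,4}. Automorphisms preserve the bipartition setwise (since the parts differ in size) and act as S_4 × S_2 within it; |Aut| = 48.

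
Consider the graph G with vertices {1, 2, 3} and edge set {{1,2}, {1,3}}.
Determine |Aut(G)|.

The degree sequence is [2, 1, 1]; the two degree-1 vertices 2 and 3 are the ends of a path, so G = P_3. A path has exactly one nontrivial symmetry — reversal — giving Aut(G) of order 2.

2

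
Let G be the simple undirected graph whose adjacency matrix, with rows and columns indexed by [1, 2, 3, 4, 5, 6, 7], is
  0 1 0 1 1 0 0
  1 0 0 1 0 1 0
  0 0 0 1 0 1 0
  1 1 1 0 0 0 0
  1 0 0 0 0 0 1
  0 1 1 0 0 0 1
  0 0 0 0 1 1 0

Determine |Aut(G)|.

1

The degree sequence is [3, 3, 2, 3, 2, 3, 2]. Checking the degree-preserving permutations of the vertex set shows that none except the identity preserves every edge, so Aut(G) is trivial.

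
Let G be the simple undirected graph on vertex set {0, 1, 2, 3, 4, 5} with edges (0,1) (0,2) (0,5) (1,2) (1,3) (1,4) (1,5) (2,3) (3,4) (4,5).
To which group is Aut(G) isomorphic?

Vertex 1 is the unique vertex of degree 5; the remaining 5 vertices each have degree 3 and induce a cycle, so G is the wheel on 6 vertices with hub 1. Every automorphism fixes the hub and acts on the rim 5-cycle, so Aut(G) ≅ Aut(C_5) = D_5 of order 10.

the dihedral group of order 10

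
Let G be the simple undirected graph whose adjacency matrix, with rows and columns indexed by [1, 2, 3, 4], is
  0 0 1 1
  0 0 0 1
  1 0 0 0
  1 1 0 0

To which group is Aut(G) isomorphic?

The degree sequence is [2, 1, 1, 2]; the two degree-1 vertices 2 and 3 are the ends of a path, so G = P_4. A path has exactly one nontrivial symmetry — reversal — giving Aut(G) of order 2.

the cyclic group of order 2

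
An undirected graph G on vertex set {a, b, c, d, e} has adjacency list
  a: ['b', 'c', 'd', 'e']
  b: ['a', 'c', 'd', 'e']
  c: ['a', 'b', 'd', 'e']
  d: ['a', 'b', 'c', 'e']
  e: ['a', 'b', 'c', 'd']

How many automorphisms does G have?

Every vertex has degree 4, so G is the complete graph K_5. Every bijection on the vertex set is an automorphism of K_5; hence Aut(K_5) ≅ S_5, order 120.

120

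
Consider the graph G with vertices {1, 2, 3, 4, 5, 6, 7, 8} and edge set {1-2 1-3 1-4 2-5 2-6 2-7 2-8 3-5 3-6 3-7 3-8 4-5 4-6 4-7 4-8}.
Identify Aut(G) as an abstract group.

S_3 × S_5

The vertices split by degree into {2, 3, 4} (degree 5) and {1, 5, 6, 7, 8} (degree 3); every edge runs between the two parts, so G is the complete bipartite graph K_{3,5}. Automorphisms preserve the bipartition setwise (since the parts differ in size) and act as S_3 × S_5 within it; |Aut| = 720.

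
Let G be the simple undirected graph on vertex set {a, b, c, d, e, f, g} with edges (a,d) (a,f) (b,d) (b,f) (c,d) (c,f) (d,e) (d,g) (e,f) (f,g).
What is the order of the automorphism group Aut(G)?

The vertices split by degree into {d, f} (degree 5) and {a, b, c, e, g} (degree 2); every edge runs between the two parts, so G is the complete bipartite graph K_{2,5}. Automorphisms preserve the bipartition setwise (since the parts differ in size) and act as S_2 × S_5 within it; |Aut| = 240.

240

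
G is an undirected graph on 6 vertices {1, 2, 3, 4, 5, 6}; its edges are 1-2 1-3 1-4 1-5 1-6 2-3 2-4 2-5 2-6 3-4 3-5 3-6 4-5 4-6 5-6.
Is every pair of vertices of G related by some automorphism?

Yes

Every vertex has degree 5, so G is the complete graph K_6. Any permutation of the 6 vertices preserves K_6, so Aut(K_6) = S_6 of order 6! = 720. This group acts transitively on the 6 vertices.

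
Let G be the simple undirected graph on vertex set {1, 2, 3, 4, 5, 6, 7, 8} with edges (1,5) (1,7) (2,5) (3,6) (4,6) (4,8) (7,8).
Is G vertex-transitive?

Automorphisms preserve degree, but G has vertices of degree 1 and vertices of degree 2; no automorphism maps one to the other, so G is not vertex-transitive.

No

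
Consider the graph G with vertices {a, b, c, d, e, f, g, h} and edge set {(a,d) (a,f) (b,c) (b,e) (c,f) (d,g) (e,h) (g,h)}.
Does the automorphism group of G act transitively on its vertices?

Yes

Every vertex has degree 2 and the graph is connected, so G is the 8-cycle C_8. C_8 has 8 rotations and 8 reflections, so Aut(C_8) ≅ D_8 of order 16. This group acts transitively on the 8 vertices.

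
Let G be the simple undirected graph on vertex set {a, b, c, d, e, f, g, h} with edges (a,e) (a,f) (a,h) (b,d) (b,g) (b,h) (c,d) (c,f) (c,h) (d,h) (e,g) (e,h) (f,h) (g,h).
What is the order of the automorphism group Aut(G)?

Vertex h is the unique vertex of degree 7; the remaining 7 vertices each have degree 3 and induce a cycle, so G is the wheel on 8 vertices with hub h. With the hub fixed, the remaining symmetry is that of the rim cycle C_7, giving the dihedral group D_7.

14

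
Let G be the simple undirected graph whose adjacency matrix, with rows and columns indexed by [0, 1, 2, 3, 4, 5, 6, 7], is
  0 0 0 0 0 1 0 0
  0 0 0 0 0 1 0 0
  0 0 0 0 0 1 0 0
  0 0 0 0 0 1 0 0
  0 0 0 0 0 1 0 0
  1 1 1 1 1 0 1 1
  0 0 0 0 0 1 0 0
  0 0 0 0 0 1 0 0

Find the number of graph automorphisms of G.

Vertex 5 has degree 7 and every other vertex has degree 1, so G is the star K_{1,7} with centre 5. Any automorphism fixes the centre and permutes the 7 leaves freely, so Aut(G) ≅ S_7 of order 7! = 5040.

5040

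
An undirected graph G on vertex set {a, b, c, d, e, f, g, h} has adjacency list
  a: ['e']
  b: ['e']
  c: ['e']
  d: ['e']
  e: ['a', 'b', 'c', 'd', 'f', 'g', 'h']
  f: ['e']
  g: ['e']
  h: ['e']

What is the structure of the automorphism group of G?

S_7

Vertex e has degree 7 and every other vertex has degree 1, so G is the star K_{1,7} with centre e. The 7 leaves are pairwise interchangeable while the centre is fixed, giving Aut(G) = S_7.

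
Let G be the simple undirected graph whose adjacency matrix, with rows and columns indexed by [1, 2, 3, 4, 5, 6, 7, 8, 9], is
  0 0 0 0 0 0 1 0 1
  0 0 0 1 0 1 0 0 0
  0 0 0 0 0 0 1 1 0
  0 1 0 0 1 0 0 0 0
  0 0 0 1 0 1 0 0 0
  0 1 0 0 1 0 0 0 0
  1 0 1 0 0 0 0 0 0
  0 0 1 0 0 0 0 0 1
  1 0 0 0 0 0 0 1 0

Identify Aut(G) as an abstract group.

D_4 × D_5

G has two connected components, {1, 3, 7, 8, 9} and {2, 4, 5, 6}; each is 2-regular, so G = C_5 ⊔ C_4. No automorphism exchanges components of different sizes, hence Aut(G) is the direct product D_4 × D_5, order 80.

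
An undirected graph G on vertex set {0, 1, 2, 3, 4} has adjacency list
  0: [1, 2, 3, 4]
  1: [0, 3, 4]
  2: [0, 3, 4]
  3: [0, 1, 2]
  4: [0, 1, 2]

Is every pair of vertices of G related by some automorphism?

Vertex 0 is the only vertex of degree 4, so every automorphism fixes it; G is not vertex-transitive.

No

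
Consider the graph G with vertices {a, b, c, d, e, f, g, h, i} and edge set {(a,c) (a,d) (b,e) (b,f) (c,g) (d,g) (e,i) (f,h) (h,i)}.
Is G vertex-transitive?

G has two connected components, {b, e, f, h, i} and {a, c, d, g}; each is 2-regular, so G = C_5 ⊔ C_4. The orbit of a under Aut(G) is {a, c, d, g}, which does not contain b, so G is not vertex-transitive.

No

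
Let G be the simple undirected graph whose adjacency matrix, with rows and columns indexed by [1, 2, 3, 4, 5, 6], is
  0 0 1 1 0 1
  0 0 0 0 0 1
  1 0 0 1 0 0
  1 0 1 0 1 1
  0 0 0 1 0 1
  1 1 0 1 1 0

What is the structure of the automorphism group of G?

Degrees alone do not determine every vertex (e.g. 3 and 5 both have degree 2), but their neighbour-degree multisets differ: N(3) has degrees [3, 4] while N(5) has degrees [4, 4]. Repeating this refinement separates all vertices, so the only automorphism is the identity.

{e}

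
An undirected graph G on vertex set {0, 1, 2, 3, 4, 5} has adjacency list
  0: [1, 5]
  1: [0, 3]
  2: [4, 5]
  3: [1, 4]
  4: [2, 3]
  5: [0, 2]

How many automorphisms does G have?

12

Every vertex has degree 2 and the graph is connected, so G is the 6-cycle C_6. The automorphisms of the 6-cycle are exactly the symmetries of a regular 6-gon: the dihedral group D_6, |D_6| = 12.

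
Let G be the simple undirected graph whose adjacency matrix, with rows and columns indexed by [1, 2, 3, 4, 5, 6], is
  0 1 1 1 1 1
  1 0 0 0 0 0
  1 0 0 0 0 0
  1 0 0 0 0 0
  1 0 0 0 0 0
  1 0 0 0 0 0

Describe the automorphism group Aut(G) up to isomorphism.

S_5

Vertex 1 has degree 5 and every other vertex has degree 1, so G is the star K_{1,5} with centre 1. The 5 leaves are pairwise interchangeable while the centre is fixed, giving Aut(G) = S_5.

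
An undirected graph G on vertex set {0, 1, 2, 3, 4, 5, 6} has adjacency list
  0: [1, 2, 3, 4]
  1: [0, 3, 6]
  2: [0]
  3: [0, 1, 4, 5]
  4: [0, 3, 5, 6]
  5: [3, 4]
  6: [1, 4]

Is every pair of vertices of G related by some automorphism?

Vertex 1 is the only vertex of degree 3, so every automorphism fixes it; G is not vertex-transitive.

No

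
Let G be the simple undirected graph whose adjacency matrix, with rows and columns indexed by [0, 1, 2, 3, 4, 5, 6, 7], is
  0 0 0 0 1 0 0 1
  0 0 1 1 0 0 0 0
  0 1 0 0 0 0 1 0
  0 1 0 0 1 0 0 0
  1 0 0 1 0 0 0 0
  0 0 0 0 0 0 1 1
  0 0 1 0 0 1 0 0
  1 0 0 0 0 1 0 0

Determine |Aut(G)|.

Every vertex has degree 2 and the graph is connected, so G is the 8-cycle C_8. The automorphisms of the 8-cycle are exactly the symmetries of a regular 8-gon: the dihedral group D_8, |D_8| = 16.

16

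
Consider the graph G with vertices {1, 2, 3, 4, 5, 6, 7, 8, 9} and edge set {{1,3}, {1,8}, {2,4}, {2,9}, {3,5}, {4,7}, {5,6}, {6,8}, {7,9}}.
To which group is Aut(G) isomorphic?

G has two connected components, {1, 3, 5, 6, 8} and {2, 4, 7, 9}; each is 2-regular, so G = C_5 ⊔ C_4. No automorphism exchanges components of different sizes, hence Aut(G) is the direct product D_4 × D_5, order 80.

D_4 × D_5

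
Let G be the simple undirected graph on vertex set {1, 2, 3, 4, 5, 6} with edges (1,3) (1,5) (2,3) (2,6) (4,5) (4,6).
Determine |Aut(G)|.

Every vertex has degree 2 and the graph is connected, so G is the 6-cycle C_6. C_6 has 6 rotations and 6 reflections, so Aut(C_6) ≅ D_6 of order 12.

12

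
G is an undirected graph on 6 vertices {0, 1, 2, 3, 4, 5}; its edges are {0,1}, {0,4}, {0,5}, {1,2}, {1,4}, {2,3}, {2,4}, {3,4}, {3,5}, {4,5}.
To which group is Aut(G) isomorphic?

the dihedral group of order 10

Vertex 4 is the unique vertex of degree 5; the remaining 5 vertices each have degree 3 and induce a cycle, so G is the wheel on 6 vertices with hub 4. With the hub fixed, the remaining symmetry is that of the rim cycle C_5, giving the dihedral group D_5.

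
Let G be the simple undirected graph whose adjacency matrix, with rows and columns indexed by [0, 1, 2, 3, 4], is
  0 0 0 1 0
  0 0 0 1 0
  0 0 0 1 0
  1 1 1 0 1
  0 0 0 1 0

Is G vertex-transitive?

Vertex 3 is the only vertex of degree 4, so every automorphism fixes it; G is not vertex-transitive.

No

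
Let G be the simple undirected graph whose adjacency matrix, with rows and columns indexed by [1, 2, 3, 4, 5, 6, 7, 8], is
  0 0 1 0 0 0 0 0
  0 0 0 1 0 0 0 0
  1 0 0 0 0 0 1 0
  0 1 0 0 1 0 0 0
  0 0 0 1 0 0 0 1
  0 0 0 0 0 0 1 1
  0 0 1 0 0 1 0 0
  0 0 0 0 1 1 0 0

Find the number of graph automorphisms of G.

The degree sequence is [1, 1, 2, 2, 2, 2, 2, 2]; the two degree-1 vertices 1 and 2 are the ends of a path, so G = P_8. A path has exactly one nontrivial symmetry — reversal — giving Aut(G) of order 2.

2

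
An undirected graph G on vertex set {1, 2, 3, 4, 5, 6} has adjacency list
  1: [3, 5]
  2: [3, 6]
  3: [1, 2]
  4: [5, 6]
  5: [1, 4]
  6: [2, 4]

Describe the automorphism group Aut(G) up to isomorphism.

G is 2-regular and connected on 6 vertices, i.e. the cycle C_6. The automorphisms of the 6-cycle are exactly the symmetries of a regular 6-gon: the dihedral group D_6, |D_6| = 12.

D_6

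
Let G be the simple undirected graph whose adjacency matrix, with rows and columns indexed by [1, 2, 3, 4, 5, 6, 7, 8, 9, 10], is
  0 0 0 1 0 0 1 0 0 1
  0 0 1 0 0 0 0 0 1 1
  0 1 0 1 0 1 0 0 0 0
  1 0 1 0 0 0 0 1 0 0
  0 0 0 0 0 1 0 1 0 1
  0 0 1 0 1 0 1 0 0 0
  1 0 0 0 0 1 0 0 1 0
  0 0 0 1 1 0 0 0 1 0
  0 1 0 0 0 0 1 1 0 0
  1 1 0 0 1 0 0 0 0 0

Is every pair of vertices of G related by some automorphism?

G is 3-regular on 10 vertices with no triangles and no 4-cycles (girth 5): this is the Petersen graph. Viewing the Petersen graph as the Kneser graph K(5,2) — vertices are 2-subsets of {1,…,5}, edges join disjoint pairs — its automorphisms are exactly the permutations of the 5-element set, so Aut ≅ S_5 of order 120. Under this action every vertex can be carried to every other, so G is vertex-transitive.

Yes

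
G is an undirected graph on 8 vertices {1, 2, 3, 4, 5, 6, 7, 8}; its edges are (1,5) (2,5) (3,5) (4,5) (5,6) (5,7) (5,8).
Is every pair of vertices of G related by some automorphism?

No

Vertex 5 is the only vertex of degree 7, so every automorphism fixes it; G is not vertex-transitive.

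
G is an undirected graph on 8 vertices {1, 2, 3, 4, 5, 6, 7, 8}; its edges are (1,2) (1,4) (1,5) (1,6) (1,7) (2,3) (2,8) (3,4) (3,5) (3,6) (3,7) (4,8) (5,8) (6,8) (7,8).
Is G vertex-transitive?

Automorphisms preserve degree, but G has vertices of degree 3 and vertices of degree 5; no automorphism maps one to the other, so G is not vertex-transitive.

No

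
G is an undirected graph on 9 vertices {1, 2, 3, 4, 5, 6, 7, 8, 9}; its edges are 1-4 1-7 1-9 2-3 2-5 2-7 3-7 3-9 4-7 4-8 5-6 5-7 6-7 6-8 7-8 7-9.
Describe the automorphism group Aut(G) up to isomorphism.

D_8

Vertex 7 is the unique vertex of degree 8; the remaining 8 vertices each have degree 3 and induce a cycle, so G is the wheel on 9 vertices with hub 7. Every automorphism fixes the hub and acts on the rim 8-cycle, so Aut(G) ≅ Aut(C_8) = D_8 of order 16.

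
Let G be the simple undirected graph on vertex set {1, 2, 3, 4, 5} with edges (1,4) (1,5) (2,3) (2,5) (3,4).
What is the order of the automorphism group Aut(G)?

10

G is 2-regular and connected on 5 vertices, i.e. the cycle C_5. C_5 has 5 rotations and 5 reflections, so Aut(C_5) ≅ D_5 of order 10.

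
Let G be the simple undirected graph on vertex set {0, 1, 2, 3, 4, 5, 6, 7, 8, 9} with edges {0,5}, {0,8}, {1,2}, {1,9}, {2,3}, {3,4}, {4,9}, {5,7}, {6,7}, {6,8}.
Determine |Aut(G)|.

G has two connected components, {0, 5, 6, 7, 8} and {1, 2, 3, 4, 9}; each is 2-regular, so G = C_5 ⊔ C_5. With two isomorphic components, Aut(G) = Aut(C_5) ≀ S_2 = (D_5 × D_5) ⋊ Z_2: permute each cycle by D_5, then optionally swap the two cycles. Order 2·(2·5)² = 200.

200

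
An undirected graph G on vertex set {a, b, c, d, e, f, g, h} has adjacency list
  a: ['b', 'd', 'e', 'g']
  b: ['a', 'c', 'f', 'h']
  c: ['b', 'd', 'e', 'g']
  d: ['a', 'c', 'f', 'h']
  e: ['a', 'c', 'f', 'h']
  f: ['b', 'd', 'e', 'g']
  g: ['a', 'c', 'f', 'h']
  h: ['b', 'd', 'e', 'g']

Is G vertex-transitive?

G is 4-regular and bipartite with parts {b, d, e, g} and {a, c, f, h} (each part is independent and every cross-pair is an edge), so G = K_{4,4}. Each part can be permuted independently (S_4 × S_4) and the two equal-size parts can also be swapped, giving (S_4 × S_4) ⋊ Z_2 of order 2·(4!)² = 1152. This group acts transitively on the 8 vertices.

Yes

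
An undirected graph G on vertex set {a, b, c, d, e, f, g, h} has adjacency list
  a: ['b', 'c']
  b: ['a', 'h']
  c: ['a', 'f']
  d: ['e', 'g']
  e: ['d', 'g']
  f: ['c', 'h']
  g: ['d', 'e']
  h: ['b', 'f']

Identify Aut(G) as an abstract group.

G has two connected components, {a, b, c, f, h} and {d, e, g}; each is 2-regular, so G = C_5 ⊔ C_3. The components are non-isomorphic (different sizes), so Aut(G) = Aut(C_5) × Aut(C_3) = D_5 × D_3 of order 10·6 = 60.

D_5 × D_3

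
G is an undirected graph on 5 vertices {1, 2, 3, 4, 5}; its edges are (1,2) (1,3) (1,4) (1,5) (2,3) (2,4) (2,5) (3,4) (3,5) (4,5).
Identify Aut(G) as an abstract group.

the symmetric group on 5 letters

All 5 vertices are pairwise adjacent: G = K_5. Every bijection on the vertex set is an automorphism of K_5; hence Aut(K_5) ≅ S_5, order 120.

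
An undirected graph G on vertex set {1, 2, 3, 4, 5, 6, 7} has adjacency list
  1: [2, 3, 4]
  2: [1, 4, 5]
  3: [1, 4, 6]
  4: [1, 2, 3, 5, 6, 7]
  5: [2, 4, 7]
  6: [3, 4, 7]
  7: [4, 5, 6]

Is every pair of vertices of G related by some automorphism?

No

Vertex 4 is the only vertex of degree 6, so every automorphism fixes it; G is not vertex-transitive.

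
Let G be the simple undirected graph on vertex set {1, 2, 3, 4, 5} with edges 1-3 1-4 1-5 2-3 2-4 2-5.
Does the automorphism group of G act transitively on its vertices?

No

Automorphisms preserve degree, but G has vertices of degree 2 and vertices of degree 3; no automorphism maps one to the other, so G is not vertex-transitive.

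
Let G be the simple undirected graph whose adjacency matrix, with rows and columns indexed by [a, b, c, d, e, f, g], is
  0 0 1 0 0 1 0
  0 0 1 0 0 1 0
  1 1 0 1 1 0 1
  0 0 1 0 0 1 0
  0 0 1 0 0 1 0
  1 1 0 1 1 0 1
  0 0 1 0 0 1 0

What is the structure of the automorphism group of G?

The vertices split by degree into {c, f} (degree 5) and {a, b, d, e, g} (degree 2); every edge runs between the two parts, so G is the complete bipartite graph K_{2,5}. The parts have unequal sizes, so no automorphism swaps them; each part is permuted independently, giving S_2 × S_5 of order 2!·5! = 240.

S_2 × S_5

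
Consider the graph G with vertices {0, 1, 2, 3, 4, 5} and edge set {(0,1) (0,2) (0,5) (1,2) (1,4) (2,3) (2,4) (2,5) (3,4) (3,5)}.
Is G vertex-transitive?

No

Vertex 2 is the only vertex of degree 5, so every automorphism fixes it; G is not vertex-transitive.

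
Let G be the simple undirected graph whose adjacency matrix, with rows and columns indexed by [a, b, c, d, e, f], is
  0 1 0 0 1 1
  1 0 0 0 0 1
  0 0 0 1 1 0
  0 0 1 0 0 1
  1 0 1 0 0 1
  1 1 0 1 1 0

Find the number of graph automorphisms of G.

1

The degree sequence is [3, 2, 2, 2, 3, 4]. Checking the degree-preserving permutations of the vertex set shows that none except the identity preserves every edge, so Aut(G) is trivial.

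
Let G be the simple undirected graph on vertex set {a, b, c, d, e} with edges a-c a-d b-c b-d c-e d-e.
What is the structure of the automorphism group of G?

The vertices split by degree into {c, d} (degree 3) and {a, b, e} (degree 2); every edge runs between the two parts, so G is the complete bipartite graph K_{2,3}. The parts have unequal sizes, so no automorphism swaps them; each part is permuted independently, giving S_2 × S_3 of order 2!·3! = 12.

S_2 × S_3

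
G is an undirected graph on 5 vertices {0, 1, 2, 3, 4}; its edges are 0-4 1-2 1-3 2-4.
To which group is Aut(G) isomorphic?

The degree sequence is [1, 2, 2, 1, 2]; the two degree-1 vertices 0 and 3 are the ends of a path, so G = P_5. The only nontrivial automorphism of a path is the end-to-end reflection, so Aut(G) ≅ Z_2.

the cyclic group of order 2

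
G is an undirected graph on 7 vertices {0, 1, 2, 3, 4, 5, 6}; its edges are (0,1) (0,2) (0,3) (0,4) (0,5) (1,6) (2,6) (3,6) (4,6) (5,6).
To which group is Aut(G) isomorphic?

S_5 × S_2

The vertices split by degree into {0, 6} (degree 5) and {1, 2, 3, 4, 5} (degree 2); every edge runs between the two parts, so G is the complete bipartite graph K_{2,5}. The parts have unequal sizes, so no automorphism swaps them; each part is permuted independently, giving S_5 × S_2 of order 5!·2! = 240.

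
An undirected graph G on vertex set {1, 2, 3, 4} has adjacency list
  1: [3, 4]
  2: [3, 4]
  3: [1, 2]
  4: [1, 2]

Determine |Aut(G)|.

G is 2-regular and bipartite with parts {1, 2} and {3, 4} (each part is independent and every cross-pair is an edge), so G = K_{2,2}. Each part can be permuted independently (S_2 × S_2) and the two equal-size parts can also be swapped, giving (S_2 × S_2) ⋊ Z_2 of order 2·(2!)² = 8.

8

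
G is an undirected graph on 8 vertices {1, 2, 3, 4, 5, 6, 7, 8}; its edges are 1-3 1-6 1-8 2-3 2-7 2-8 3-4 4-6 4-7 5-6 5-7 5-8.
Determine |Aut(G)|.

G is 3-regular and bipartite on 2^3 = 8 vertices with girth 4; it is the hypercube graph Q_3. Aut(Q_3) consists of the signed permutations of the 3 coordinate axes: 3! permutations times 2^3 sign flips, so |Aut| = 2^3·3! = 48.

48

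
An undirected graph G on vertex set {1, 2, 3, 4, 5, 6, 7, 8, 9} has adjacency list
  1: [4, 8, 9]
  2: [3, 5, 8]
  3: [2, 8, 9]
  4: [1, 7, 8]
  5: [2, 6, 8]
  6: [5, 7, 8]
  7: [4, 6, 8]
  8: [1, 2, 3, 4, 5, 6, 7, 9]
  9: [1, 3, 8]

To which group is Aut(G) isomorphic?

the dihedral group of order 16

Vertex 8 is the unique vertex of degree 8; the remaining 8 vertices each have degree 3 and induce a cycle, so G is the wheel on 9 vertices with hub 8. With the hub fixed, the remaining symmetry is that of the rim cycle C_8, giving the dihedral group D_8.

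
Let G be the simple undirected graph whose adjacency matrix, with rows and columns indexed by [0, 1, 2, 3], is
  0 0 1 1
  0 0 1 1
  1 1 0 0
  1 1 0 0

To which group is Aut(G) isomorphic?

G is 2-regular and connected on 4 vertices, i.e. the cycle C_4. C_4 has 4 rotations and 4 reflections, so Aut(C_4) ≅ D_4 of order 8.

the dihedral group of order 8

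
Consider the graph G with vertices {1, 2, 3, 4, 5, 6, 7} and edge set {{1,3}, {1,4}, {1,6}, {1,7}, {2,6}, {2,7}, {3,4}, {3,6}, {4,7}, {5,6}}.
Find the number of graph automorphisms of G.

Degrees alone do not determine every vertex (e.g. 1 and 6 both have degree 4), but their neighbour-degree multisets differ: N(1) has degrees [3, 3, 3, 4] while N(6) has degrees [1, 2, 3, 4]. Repeating this refinement separates all vertices, so the only automorphism is the identity.

1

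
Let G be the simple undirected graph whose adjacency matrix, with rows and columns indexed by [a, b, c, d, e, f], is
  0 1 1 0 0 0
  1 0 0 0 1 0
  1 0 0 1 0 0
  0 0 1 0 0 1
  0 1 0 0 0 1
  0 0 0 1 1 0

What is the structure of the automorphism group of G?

D_6

Every vertex has degree 2 and the graph is connected, so G is the 6-cycle C_6. The automorphisms of the 6-cycle are exactly the symmetries of a regular 6-gon: the dihedral group D_6, |D_6| = 12.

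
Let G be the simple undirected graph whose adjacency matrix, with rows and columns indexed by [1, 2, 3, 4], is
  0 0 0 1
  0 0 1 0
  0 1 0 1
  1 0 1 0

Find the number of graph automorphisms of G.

The degree sequence is [1, 1, 2, 2]; the two degree-1 vertices 1 and 2 are the ends of a path, so G = P_4. A path has exactly one nontrivial symmetry — reversal — giving Aut(G) of order 2.

2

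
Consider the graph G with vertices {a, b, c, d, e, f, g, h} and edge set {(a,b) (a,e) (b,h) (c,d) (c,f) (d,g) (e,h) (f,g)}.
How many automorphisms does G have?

G has two connected components, {c, d, f, g} and {a, b, e, h}; each is 2-regular, so G = C_4 ⊔ C_4. Aut of a disjoint union of two copies of C_4 is the wreath product D_4 ≀ Z_2, of order 2·8² = 128.

128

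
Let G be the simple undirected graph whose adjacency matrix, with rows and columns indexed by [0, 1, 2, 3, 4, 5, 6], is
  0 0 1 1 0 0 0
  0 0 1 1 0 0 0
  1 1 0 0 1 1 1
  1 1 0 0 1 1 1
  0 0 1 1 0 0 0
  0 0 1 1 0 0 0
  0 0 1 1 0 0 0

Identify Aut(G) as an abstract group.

The vertices split by degree into {2, 3} (degree 5) and {0, 1, 4, 5, 6} (degree 2); every edge runs between the two parts, so G is the complete bipartite graph K_{2,5}. The parts have unequal sizes, so no automorphism swaps them; each part is permuted independently, giving S_2 × S_5 of order 2!·5! = 240.

S_2 × S_5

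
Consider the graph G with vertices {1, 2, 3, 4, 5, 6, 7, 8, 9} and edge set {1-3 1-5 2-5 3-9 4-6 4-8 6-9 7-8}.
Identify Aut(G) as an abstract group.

The degree sequence is [2, 1, 2, 2, 2, 2, 1, 2, 2]; the two degree-1 vertices 2 and 7 are the ends of a path, so G = P_9. The only nontrivial automorphism of a path is the end-to-end reflection, so Aut(G) ≅ Z_2.

C_2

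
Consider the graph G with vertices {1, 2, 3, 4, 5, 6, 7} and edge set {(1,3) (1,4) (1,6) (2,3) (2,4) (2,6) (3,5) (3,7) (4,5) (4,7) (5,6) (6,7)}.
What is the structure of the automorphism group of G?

The vertices split by degree into {3, 4, 6} (degree 4) and {1, 2, 5, 7} (degree 3); every edge runs between the two parts, so G is the complete bipartite graph K_{3,4}. Automorphisms preserve the bipartition setwise (since the parts differ in size) and act as S_4 × S_3 within it; |Aut| = 144.

S_4 × S_3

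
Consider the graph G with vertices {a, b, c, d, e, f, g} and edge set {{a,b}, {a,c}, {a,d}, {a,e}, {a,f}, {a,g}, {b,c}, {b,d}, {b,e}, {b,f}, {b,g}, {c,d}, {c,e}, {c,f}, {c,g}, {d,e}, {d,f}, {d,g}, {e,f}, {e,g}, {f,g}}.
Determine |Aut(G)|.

5040

Every vertex has degree 6, so G is the complete graph K_7. Every bijection on the vertex set is an automorphism of K_7; hence Aut(K_7) ≅ S_7, order 5040.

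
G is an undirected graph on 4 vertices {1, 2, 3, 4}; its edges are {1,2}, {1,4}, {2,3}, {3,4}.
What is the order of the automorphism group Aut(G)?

G is 2-regular and bipartite with parts {1, 3} and {2, 4} (each part is independent and every cross-pair is an edge), so G = K_{2,2}. Aut(K_{2,2}) is the wreath product S_2 ≀ Z_2: permute within each part, then optionally swap the parts; |Aut| = 2·(2!)² = 8.

8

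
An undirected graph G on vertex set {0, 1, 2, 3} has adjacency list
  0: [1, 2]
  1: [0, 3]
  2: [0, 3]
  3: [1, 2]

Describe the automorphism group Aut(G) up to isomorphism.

S_2 ≀ Z_2

G is 2-regular and bipartite with parts {1, 2} and {0, 3} (each part is independent and every cross-pair is an edge), so G = K_{2,2}. Each part can be permuted independently (S_2 × S_2) and the two equal-size parts can also be swapped, giving (S_2 × S_2) ⋊ Z_2 of order 2·(2!)² = 8.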